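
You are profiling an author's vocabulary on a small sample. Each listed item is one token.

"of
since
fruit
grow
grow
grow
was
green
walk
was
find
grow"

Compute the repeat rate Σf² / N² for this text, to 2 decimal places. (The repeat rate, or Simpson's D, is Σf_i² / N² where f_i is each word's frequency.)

0.18

Frequencies: grow:4, was:2, of:1, since:1, fruit:1, green:1, walk:1, find:1
Σf² = 26; N² = 144
Repeat rate = 26 / 144 = 0.18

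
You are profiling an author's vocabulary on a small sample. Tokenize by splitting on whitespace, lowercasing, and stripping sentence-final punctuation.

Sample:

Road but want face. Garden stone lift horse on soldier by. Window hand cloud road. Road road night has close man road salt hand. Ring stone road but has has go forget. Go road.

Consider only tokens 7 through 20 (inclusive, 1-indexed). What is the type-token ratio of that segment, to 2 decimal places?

0.86

Segment tokens 7–20: lift, horse, on, soldier, by, window, hand, cloud, road, road, road, night, has, close
Segment N = 14, segment V = 12.
TTR = 12 / 14 = 0.86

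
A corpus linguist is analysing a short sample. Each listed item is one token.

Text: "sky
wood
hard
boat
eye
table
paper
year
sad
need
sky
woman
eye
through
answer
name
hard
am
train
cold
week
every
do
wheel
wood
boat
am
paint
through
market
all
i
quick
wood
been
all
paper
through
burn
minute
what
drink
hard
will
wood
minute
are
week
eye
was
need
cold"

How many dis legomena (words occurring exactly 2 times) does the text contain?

Frequencies: wood:4, hard:3, eye:3, through:3, sky:2, boat:2, paper:2, need:2, am:2, cold:2, week:2, all:2, minute:2, table:1, year:1, sad:1, woman:1, answer:1, name:1, train:1, … (14 more, each freq 1)
Words with frequency 2: all, am, boat, cold, minute, need, paper, sky, week

9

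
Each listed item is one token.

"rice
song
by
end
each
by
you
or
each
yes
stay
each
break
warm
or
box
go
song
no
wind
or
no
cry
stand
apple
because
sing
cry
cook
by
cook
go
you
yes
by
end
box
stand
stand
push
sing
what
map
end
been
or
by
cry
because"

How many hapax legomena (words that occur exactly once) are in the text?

10

Frequencies: by:5, or:4, end:3, each:3, cry:3, stand:3, song:2, you:2, yes:2, box:2, go:2, no:2, because:2, sing:2, cook:2, rice:1, stay:1, break:1, warm:1, wind:1, … (5 more, each freq 1)
Hapax (freq=1): apple, been, break, map, push, rice, stay, warm, what, wind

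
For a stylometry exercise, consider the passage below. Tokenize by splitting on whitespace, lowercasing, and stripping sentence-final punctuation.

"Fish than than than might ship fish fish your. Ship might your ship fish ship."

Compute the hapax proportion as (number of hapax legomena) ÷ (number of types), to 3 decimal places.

Frequencies: fish:4, ship:4, than:3, might:2, your:2
Hapax count = 0; type count = 5.
Ratio = 0 / 5 = 0.000

0.000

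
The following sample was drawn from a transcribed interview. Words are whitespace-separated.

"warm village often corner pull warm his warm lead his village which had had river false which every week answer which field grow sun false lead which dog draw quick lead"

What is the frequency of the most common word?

Frequencies: which:4, warm:3, lead:3, village:2, his:2, had:2, false:2, often:1, corner:1, pull:1, river:1, every:1, week:1, answer:1, field:1, grow:1, sun:1, dog:1, draw:1, quick:1
Most common: 'which' with frequency 4.

4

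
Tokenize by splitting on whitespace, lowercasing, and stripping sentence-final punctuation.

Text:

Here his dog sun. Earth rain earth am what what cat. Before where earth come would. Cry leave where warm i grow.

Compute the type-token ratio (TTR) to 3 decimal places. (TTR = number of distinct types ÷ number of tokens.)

N = 22 tokens, V = 18 types.
TTR = V / N = 18 / 22 = 0.818

0.818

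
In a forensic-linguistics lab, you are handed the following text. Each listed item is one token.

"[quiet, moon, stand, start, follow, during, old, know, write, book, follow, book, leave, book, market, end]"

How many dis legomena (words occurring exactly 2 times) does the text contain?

Frequencies: book:3, follow:2, quiet:1, moon:1, stand:1, start:1, during:1, old:1, know:1, write:1, leave:1, market:1, end:1
Words with frequency 2: follow

1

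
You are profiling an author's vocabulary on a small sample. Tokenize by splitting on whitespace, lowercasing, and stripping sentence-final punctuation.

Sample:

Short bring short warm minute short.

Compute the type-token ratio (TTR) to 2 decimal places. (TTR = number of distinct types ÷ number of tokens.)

N = 6 tokens, V = 4 types.
TTR = V / N = 4 / 6 = 0.67

0.67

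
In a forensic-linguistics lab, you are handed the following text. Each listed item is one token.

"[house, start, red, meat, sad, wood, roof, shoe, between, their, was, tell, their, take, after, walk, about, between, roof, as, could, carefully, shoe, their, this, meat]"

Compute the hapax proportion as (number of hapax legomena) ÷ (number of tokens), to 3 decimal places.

0.577

Frequencies: their:3, meat:2, roof:2, shoe:2, between:2, house:1, start:1, red:1, sad:1, wood:1, was:1, tell:1, take:1, after:1, walk:1, about:1, as:1, could:1, carefully:1, this:1
Hapax count = 15; token count = 26.
Ratio = 15 / 26 = 0.577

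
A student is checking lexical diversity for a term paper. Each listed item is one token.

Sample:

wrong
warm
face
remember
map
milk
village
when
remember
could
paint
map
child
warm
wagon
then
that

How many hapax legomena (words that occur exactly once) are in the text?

11

Frequencies: warm:2, remember:2, map:2, wrong:1, face:1, milk:1, village:1, when:1, could:1, paint:1, child:1, wagon:1, then:1, that:1
Hapax (freq=1): child, could, face, milk, paint, that, then, village, wagon, when, wrong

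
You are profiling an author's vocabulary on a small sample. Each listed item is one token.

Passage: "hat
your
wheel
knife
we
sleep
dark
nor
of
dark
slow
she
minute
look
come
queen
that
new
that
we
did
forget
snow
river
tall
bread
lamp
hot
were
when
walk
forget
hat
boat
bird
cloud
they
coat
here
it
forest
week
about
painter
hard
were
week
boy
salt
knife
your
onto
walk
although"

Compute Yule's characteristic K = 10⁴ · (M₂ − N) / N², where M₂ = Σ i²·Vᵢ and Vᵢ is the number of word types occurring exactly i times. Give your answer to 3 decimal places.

Frequencies: hat:2, your:2, knife:2, we:2, dark:2, that:2, forget:2, were:2, walk:2, week:2, wheel:1, sleep:1, nor:1, of:1, slow:1, she:1, minute:1, look:1, come:1, queen:1, … (24 more, each freq 1)
N = 54. Frequency spectrum: V_1=34, V_2=10
M₂ = 1²·34 + 2²·10 = 74
K = 10000 × (74 − 54) / 54² = 68.587

68.587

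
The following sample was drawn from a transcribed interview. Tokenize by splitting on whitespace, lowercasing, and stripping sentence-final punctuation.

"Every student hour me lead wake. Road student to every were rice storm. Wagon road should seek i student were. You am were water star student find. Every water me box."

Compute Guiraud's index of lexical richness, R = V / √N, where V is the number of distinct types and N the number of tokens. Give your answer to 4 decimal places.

N = 31, V = 21.
√N = 5.567764
R = 21 / 5.567764 = 3.7717

3.7717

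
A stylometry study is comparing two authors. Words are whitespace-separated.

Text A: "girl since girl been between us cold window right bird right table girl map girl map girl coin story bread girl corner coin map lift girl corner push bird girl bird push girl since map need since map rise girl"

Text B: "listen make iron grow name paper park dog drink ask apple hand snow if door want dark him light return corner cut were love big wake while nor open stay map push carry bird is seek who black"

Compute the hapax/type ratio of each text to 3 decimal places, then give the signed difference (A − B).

A: hapax=11, V=19, ratio=0.579
B: hapax=38, V=38, ratio=1.000
Difference = 0.579 − 1.000 = -0.421

-0.421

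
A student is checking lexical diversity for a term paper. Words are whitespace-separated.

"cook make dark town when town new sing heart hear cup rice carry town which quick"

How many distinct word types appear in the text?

Distinct types: {carry, cook, cup, dark, hear, heart, make, new, quick, rice, sing, town, when, which}
V = 14

14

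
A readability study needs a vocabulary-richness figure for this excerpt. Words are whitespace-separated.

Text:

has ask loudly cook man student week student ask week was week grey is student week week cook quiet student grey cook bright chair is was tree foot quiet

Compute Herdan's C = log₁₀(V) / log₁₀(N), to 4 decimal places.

N = 29, V = 15.
log₁₀(V) = 1.176091, log₁₀(N) = 1.462398
C = 1.176091 / 1.462398 = 0.8042

0.8042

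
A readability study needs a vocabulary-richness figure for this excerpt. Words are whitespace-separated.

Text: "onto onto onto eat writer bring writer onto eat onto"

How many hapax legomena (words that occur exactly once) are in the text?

Frequencies: onto:5, eat:2, writer:2, bring:1
Hapax (freq=1): bring

1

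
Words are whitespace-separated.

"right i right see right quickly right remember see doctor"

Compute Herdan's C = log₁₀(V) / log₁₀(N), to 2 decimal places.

N = 10, V = 6.
log₁₀(V) = 0.778151, log₁₀(N) = 1.000000
C = 0.778151 / 1.000000 = 0.78

0.78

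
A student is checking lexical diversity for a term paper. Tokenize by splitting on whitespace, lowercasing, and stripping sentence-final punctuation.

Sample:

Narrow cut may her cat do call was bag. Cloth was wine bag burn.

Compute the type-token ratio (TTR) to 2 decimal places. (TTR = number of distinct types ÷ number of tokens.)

N = 14 tokens, V = 12 types.
TTR = V / N = 12 / 14 = 0.86

0.86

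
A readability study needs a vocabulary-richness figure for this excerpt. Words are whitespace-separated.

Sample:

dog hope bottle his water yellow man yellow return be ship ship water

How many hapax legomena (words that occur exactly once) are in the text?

Frequencies: water:2, yellow:2, ship:2, dog:1, hope:1, bottle:1, his:1, man:1, return:1, be:1
Hapax (freq=1): be, bottle, dog, his, hope, man, return

7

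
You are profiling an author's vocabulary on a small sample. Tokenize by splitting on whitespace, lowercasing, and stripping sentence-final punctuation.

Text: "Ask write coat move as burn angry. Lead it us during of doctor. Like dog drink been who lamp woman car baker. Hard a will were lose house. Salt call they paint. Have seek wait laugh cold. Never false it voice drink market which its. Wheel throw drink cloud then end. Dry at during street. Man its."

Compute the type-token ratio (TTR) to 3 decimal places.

N = 57 tokens, V = 52 types.
TTR = V / N = 52 / 57 = 0.912

0.912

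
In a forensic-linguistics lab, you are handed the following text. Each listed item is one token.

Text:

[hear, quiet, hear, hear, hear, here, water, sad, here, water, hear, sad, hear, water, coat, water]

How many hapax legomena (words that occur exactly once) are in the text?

Frequencies: hear:6, water:4, here:2, sad:2, quiet:1, coat:1
Hapax (freq=1): coat, quiet

2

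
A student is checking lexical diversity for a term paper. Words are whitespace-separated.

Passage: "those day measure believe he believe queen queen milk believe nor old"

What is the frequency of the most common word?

3

Frequencies: believe:3, queen:2, those:1, day:1, measure:1, he:1, milk:1, nor:1, old:1
Most common: 'believe' with frequency 3.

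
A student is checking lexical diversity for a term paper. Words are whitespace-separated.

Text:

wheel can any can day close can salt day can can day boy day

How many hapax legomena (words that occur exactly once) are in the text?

5

Frequencies: can:5, day:4, wheel:1, any:1, close:1, salt:1, boy:1
Hapax (freq=1): any, boy, close, salt, wheel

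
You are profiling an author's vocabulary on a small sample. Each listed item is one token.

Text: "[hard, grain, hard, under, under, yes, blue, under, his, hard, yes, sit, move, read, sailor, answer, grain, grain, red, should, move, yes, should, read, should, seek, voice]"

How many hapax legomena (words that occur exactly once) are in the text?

Frequencies: hard:3, grain:3, under:3, yes:3, should:3, move:2, read:2, blue:1, his:1, sit:1, sailor:1, answer:1, red:1, seek:1, voice:1
Hapax (freq=1): answer, blue, his, red, sailor, seek, sit, voice

8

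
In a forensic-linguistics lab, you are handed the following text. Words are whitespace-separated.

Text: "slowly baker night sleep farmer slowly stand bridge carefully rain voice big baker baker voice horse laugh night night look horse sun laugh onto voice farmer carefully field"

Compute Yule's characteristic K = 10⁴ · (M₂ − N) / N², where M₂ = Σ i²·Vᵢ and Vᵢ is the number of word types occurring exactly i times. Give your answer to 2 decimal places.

Frequencies: baker:3, night:3, voice:3, slowly:2, farmer:2, carefully:2, horse:2, laugh:2, sleep:1, stand:1, bridge:1, rain:1, big:1, look:1, sun:1, onto:1, field:1
N = 28. Frequency spectrum: V_1=9, V_2=5, V_3=3
M₂ = 1²·9 + 2²·5 + 3²·3 = 56
K = 10000 × (56 − 28) / 28² = 357.14

357.14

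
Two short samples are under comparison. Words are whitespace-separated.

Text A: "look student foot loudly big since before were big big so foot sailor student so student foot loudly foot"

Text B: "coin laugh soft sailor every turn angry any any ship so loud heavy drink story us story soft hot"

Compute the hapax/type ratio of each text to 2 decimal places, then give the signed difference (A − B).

A: hapax=5, V=10, ratio=0.50
B: hapax=13, V=16, ratio=0.81
Difference = 0.50 − 0.81 = -0.31

-0.31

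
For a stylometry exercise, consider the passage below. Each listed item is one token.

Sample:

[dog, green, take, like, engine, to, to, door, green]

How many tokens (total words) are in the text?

9

Tokens: dog, green, take, like, engine, to, to, door, green
N = 9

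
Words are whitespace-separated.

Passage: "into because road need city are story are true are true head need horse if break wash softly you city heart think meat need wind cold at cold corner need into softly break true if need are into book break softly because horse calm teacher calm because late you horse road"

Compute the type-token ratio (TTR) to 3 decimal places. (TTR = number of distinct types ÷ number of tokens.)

N = 51 tokens, V = 26 types.
TTR = V / N = 26 / 51 = 0.510

0.510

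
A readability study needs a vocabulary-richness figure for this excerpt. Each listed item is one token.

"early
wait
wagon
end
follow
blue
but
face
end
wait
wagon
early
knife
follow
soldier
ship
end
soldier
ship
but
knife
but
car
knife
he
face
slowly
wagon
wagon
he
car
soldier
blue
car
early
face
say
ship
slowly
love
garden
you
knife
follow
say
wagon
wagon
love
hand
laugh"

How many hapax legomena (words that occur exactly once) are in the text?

Frequencies: wagon:6, knife:4, early:3, end:3, follow:3, but:3, face:3, soldier:3, ship:3, car:3, wait:2, blue:2, he:2, slowly:2, say:2, love:2, garden:1, you:1, hand:1, laugh:1
Hapax (freq=1): garden, hand, laugh, you

4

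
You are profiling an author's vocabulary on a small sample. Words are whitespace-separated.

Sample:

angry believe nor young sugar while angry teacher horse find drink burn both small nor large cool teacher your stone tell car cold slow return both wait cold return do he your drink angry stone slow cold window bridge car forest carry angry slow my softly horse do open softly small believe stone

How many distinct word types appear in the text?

32

Distinct types: {angry, believe, both, bridge, burn, car, carry, cold, cool, do, drink, find, forest, he, horse, large, my, nor, open, return, slow, small, softly, stone, sugar, teacher, tell, wait, while, window, young, your}
V = 32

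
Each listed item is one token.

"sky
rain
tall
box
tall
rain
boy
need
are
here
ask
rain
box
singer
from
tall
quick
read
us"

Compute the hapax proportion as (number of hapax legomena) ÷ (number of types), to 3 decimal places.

0.786

Frequencies: rain:3, tall:3, box:2, sky:1, boy:1, need:1, are:1, here:1, ask:1, singer:1, from:1, quick:1, read:1, us:1
Hapax count = 11; type count = 14.
Ratio = 11 / 14 = 0.786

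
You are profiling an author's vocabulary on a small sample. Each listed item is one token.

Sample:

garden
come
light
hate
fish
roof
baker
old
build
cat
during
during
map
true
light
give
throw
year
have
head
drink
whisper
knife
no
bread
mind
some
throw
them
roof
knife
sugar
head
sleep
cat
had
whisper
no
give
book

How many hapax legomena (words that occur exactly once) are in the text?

Frequencies: light:2, roof:2, cat:2, during:2, give:2, throw:2, head:2, whisper:2, knife:2, no:2, garden:1, come:1, hate:1, fish:1, baker:1, old:1, build:1, map:1, true:1, year:1, … (10 more, each freq 1)
Hapax (freq=1): baker, book, bread, build, come, drink, fish, garden, had, hate, have, map, mind, old, sleep, some, sugar, them, true, year

20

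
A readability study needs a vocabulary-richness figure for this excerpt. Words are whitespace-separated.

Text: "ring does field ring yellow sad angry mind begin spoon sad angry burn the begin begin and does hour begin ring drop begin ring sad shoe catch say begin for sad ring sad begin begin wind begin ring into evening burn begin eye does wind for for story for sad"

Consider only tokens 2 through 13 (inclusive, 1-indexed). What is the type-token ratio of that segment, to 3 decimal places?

0.833

Segment tokens 2–13: does, field, ring, yellow, sad, angry, mind, begin, spoon, sad, angry, burn
Segment N = 12, segment V = 10.
TTR = 10 / 12 = 0.833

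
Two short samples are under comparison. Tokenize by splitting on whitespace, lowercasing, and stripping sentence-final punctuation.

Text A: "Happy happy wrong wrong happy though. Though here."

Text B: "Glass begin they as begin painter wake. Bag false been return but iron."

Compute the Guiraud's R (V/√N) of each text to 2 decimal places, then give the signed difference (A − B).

-1.92

A: V=4, N=8, R=1.41
B: V=12, N=13, R=3.33
Difference = 1.41 − 3.33 = -1.92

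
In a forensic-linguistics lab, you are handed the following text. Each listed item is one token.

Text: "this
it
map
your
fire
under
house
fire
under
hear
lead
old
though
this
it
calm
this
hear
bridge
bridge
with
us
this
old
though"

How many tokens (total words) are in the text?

25

Tokens: this, it, map, your, fire, under, house, fire, under, hear, lead, old, though, this, it, calm, this, hear, bridge, bridge, with, us, this, old, though
N = 25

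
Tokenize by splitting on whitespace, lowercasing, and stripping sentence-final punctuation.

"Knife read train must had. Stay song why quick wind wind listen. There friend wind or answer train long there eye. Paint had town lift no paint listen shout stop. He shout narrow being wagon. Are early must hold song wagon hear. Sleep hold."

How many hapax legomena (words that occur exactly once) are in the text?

Frequencies: wind:3, train:2, must:2, had:2, song:2, listen:2, there:2, paint:2, shout:2, wagon:2, hold:2, knife:1, read:1, stay:1, why:1, quick:1, friend:1, or:1, answer:1, long:1, … (12 more, each freq 1)
Hapax (freq=1): answer, are, being, early, eye, friend, he, hear, knife, lift, long, narrow, no, or, quick, read, sleep, stay, stop, town, why

21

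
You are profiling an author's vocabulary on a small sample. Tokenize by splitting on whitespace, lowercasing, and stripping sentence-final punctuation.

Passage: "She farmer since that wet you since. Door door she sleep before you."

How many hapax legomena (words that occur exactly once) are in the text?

5

Frequencies: she:2, since:2, you:2, door:2, farmer:1, that:1, wet:1, sleep:1, before:1
Hapax (freq=1): before, farmer, sleep, that, wet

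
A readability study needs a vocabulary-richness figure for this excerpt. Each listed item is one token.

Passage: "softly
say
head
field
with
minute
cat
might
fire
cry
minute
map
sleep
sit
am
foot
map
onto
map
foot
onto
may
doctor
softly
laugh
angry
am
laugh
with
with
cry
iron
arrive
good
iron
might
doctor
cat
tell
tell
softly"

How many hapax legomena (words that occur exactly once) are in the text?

10

Frequencies: softly:3, with:3, map:3, minute:2, cat:2, might:2, cry:2, am:2, foot:2, onto:2, doctor:2, laugh:2, iron:2, tell:2, say:1, head:1, field:1, fire:1, sleep:1, sit:1, … (4 more, each freq 1)
Hapax (freq=1): angry, arrive, field, fire, good, head, may, say, sit, sleep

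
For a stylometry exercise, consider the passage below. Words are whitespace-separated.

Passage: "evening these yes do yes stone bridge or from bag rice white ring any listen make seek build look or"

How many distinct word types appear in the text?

Distinct types: {any, bag, bridge, build, do, evening, from, listen, look, make, or, rice, ring, seek, stone, these, white, yes}
V = 18

18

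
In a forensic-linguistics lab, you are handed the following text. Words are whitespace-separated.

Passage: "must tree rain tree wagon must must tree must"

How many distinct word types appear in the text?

Distinct types: {must, rain, tree, wagon}
V = 4

4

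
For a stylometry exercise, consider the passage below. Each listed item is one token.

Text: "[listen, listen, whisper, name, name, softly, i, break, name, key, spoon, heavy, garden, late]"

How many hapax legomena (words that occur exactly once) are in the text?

9

Frequencies: name:3, listen:2, whisper:1, softly:1, i:1, break:1, key:1, spoon:1, heavy:1, garden:1, late:1
Hapax (freq=1): break, garden, heavy, i, key, late, softly, spoon, whisper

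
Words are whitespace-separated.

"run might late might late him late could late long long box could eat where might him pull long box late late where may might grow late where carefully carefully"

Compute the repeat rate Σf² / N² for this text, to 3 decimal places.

Frequencies: late:7, might:4, long:3, where:3, him:2, could:2, box:2, carefully:2, run:1, eat:1, pull:1, may:1, grow:1
Σf² = 104; N² = 900
Repeat rate = 104 / 900 = 0.116

0.116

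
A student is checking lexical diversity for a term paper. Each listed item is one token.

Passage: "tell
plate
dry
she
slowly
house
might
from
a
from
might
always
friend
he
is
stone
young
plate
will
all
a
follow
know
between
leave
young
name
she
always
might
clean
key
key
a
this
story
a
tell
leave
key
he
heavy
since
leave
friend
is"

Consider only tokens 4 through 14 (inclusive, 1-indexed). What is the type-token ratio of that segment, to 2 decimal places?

Segment tokens 4–14: she, slowly, house, might, from, a, from, might, always, friend, he
Segment N = 11, segment V = 9.
TTR = 9 / 11 = 0.82

0.82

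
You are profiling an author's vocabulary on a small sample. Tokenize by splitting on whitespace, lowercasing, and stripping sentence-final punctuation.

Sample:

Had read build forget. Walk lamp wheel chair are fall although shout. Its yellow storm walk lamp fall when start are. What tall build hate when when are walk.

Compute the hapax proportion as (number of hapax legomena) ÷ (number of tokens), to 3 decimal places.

0.483

Frequencies: walk:3, are:3, when:3, build:2, lamp:2, fall:2, had:1, read:1, forget:1, wheel:1, chair:1, although:1, shout:1, its:1, yellow:1, storm:1, start:1, what:1, tall:1, hate:1
Hapax count = 14; token count = 29.
Ratio = 14 / 29 = 0.483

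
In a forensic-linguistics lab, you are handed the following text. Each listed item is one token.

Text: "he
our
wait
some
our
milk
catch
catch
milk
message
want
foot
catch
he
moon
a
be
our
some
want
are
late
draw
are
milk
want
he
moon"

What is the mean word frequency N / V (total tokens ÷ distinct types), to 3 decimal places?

1.867

N = 28 tokens, V = 15 types.
Mean frequency = N / V = 28 / 15 = 1.867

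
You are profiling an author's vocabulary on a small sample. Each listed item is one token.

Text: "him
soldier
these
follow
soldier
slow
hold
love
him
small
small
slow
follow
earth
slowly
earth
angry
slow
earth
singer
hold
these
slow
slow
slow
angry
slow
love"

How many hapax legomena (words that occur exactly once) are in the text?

2

Frequencies: slow:7, earth:3, him:2, soldier:2, these:2, follow:2, hold:2, love:2, small:2, angry:2, slowly:1, singer:1
Hapax (freq=1): singer, slowly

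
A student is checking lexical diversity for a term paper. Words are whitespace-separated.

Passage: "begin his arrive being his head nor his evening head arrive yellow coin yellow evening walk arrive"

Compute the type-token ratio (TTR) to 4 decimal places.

0.5882

N = 17 tokens, V = 10 types.
TTR = V / N = 10 / 17 = 0.5882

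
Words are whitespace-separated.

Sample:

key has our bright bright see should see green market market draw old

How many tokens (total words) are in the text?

13

Tokens: key, has, our, bright, bright, see, should, see, green, market, market, draw, old
N = 13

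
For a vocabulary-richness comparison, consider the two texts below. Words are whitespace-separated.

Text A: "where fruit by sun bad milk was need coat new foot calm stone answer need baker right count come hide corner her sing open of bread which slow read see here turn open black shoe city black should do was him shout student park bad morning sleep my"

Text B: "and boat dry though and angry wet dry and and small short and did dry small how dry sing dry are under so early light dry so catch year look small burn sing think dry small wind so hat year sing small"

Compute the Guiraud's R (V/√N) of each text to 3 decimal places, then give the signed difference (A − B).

2.658

A: V=43, N=48, R=6.207
B: V=23, N=42, R=3.549
Difference = 6.207 − 3.549 = 2.658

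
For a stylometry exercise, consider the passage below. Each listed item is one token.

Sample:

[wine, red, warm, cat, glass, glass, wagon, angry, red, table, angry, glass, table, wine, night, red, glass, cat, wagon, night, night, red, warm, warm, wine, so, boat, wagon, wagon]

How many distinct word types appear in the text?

Distinct types: {angry, boat, cat, glass, night, red, so, table, wagon, warm, wine}
V = 11

11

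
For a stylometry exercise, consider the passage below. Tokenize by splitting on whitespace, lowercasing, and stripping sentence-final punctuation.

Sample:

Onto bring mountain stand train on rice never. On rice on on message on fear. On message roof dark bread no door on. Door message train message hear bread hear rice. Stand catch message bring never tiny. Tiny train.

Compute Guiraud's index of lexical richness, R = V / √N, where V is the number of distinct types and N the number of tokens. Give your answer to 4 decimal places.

2.8823

N = 39, V = 18.
√N = 6.244998
R = 18 / 6.244998 = 2.8823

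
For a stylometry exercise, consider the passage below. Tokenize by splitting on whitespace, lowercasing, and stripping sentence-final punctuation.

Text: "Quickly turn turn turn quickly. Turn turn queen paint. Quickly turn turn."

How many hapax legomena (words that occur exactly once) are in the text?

Frequencies: turn:7, quickly:3, queen:1, paint:1
Hapax (freq=1): paint, queen

2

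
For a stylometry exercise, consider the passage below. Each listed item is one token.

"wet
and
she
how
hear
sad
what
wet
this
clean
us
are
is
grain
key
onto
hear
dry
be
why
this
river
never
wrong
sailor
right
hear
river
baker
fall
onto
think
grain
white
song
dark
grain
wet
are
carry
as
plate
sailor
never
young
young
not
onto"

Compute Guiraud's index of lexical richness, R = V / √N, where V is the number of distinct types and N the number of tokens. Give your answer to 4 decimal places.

4.9075

N = 48, V = 34.
√N = 6.928203
R = 34 / 6.928203 = 4.9075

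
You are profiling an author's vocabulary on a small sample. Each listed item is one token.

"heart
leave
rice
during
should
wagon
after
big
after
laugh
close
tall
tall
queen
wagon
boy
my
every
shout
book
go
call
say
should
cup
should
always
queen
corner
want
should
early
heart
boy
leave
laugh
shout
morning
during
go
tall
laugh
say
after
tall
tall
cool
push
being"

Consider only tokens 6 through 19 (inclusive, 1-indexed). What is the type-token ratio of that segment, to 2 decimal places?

Segment tokens 6–19: wagon, after, big, after, laugh, close, tall, tall, queen, wagon, boy, my, every, shout
Segment N = 14, segment V = 11.
TTR = 11 / 14 = 0.79

0.79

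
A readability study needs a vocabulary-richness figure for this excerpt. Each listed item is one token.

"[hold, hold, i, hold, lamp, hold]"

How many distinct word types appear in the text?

Distinct types: {hold, i, lamp}
V = 3

3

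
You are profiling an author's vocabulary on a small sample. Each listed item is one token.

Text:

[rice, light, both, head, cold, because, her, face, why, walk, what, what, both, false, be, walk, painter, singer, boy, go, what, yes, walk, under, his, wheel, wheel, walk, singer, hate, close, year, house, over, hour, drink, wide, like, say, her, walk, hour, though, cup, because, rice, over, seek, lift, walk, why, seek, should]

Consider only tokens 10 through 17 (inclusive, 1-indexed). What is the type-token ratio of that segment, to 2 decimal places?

0.75

Segment tokens 10–17: walk, what, what, both, false, be, walk, painter
Segment N = 8, segment V = 6.
TTR = 6 / 8 = 0.75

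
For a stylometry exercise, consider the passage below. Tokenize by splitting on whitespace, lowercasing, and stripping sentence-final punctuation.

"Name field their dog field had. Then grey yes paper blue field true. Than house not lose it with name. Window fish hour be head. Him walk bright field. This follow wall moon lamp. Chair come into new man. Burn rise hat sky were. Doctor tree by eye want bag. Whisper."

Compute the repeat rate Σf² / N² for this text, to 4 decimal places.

Frequencies: field:4, name:2, their:1, dog:1, had:1, then:1, grey:1, yes:1, paper:1, blue:1, true:1, than:1, house:1, not:1, lose:1, it:1, with:1, window:1, fish:1, hour:1, … (27 more, each freq 1)
Σf² = 65; N² = 2601
Repeat rate = 65 / 2601 = 0.0250

0.0250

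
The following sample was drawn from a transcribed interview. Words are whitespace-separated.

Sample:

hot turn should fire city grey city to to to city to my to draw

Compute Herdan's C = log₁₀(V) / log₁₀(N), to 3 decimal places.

N = 15, V = 9.
log₁₀(V) = 0.954243, log₁₀(N) = 1.176091
C = 0.954243 / 1.176091 = 0.811

0.811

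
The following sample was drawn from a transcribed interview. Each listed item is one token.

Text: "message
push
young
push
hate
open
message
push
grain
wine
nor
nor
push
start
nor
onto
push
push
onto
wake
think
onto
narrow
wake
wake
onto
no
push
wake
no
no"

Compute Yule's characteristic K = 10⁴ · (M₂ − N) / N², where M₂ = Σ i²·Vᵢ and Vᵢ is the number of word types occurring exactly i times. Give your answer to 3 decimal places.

832.466

Frequencies: push:7, onto:4, wake:4, nor:3, no:3, message:2, young:1, hate:1, open:1, grain:1, wine:1, start:1, think:1, narrow:1
N = 31. Frequency spectrum: V_1=8, V_2=1, V_3=2, V_4=2, V_7=1
M₂ = 1²·8 + 2²·1 + 3²·2 + 4²·2 + 7²·1 = 111
K = 10000 × (111 − 31) / 31² = 832.466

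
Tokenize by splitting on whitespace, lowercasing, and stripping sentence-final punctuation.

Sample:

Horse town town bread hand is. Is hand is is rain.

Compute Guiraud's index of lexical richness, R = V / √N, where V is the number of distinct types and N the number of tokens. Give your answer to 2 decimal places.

N = 11, V = 6.
√N = 3.316625
R = 6 / 3.316625 = 1.81

1.81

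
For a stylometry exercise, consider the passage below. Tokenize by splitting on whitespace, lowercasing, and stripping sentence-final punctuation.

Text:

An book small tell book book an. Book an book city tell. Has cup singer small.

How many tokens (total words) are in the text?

Tokens: an, book, small, tell, book, book, an, book, an, book, city, tell, has, cup, singer, small
N = 16

16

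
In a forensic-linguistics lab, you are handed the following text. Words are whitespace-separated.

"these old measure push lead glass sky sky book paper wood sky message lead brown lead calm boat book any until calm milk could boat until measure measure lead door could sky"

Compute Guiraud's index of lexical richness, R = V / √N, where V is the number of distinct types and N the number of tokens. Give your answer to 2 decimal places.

3.36

N = 32, V = 19.
√N = 5.656854
R = 19 / 5.656854 = 3.36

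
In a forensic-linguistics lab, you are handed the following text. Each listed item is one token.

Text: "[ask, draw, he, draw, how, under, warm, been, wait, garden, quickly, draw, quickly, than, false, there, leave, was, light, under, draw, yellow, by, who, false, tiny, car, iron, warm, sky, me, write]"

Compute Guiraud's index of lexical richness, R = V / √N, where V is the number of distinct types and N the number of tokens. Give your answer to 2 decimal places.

N = 32, V = 25.
√N = 5.656854
R = 25 / 5.656854 = 4.42

4.42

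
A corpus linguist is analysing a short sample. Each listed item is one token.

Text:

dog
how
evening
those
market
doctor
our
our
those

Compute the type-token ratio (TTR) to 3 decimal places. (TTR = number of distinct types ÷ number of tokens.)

N = 9 tokens, V = 7 types.
TTR = V / N = 7 / 9 = 0.778

0.778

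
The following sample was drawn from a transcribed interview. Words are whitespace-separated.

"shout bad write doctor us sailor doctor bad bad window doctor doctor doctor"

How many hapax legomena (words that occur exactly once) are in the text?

5

Frequencies: doctor:5, bad:3, shout:1, write:1, us:1, sailor:1, window:1
Hapax (freq=1): sailor, shout, us, window, write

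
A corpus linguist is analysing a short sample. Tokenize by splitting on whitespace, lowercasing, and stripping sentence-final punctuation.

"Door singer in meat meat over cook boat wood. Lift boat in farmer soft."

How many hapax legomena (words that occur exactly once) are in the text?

Frequencies: in:2, meat:2, boat:2, door:1, singer:1, over:1, cook:1, wood:1, lift:1, farmer:1, soft:1
Hapax (freq=1): cook, door, farmer, lift, over, singer, soft, wood

8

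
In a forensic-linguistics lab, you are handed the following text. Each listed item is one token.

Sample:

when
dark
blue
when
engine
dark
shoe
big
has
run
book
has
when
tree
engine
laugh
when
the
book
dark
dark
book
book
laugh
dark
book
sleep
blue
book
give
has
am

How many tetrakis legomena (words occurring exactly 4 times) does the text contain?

1

Frequencies: book:6, dark:5, when:4, has:3, blue:2, engine:2, laugh:2, shoe:1, big:1, run:1, tree:1, the:1, sleep:1, give:1, am:1
Words with frequency 4: when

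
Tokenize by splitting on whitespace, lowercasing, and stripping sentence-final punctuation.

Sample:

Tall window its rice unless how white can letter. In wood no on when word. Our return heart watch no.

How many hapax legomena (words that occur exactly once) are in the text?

Frequencies: no:2, tall:1, window:1, its:1, rice:1, unless:1, how:1, white:1, can:1, letter:1, in:1, wood:1, on:1, when:1, word:1, our:1, return:1, heart:1, watch:1
Hapax (freq=1): can, heart, how, in, its, letter, on, our, return, rice, tall, unless, watch, when, white, window, wood, word

18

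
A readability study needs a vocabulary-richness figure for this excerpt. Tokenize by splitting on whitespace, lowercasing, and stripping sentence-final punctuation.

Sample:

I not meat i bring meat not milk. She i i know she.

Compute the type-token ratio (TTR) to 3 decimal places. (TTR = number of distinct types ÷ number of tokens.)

0.538

N = 13 tokens, V = 7 types.
TTR = V / N = 7 / 13 = 0.538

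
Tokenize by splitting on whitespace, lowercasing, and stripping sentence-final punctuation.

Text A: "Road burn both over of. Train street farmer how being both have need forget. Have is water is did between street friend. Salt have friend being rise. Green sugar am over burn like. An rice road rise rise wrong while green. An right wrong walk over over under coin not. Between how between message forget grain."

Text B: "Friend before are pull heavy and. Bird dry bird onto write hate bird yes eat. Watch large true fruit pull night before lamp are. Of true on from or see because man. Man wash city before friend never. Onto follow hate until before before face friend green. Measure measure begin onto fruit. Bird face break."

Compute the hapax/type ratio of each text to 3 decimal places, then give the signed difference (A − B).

A: hapax=19, V=35, ratio=0.543
B: hapax=24, V=36, ratio=0.667
Difference = 0.543 − 0.667 = -0.124

-0.124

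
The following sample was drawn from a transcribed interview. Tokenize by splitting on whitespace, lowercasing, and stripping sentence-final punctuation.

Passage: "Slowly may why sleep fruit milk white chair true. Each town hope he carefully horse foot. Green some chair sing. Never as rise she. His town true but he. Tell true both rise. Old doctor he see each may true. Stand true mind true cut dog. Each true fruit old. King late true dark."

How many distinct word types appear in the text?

37

Distinct types: {as, both, but, carefully, chair, cut, dark, doctor, dog, each, foot, fruit, green, he, his, hope, horse, king, late, may, milk, mind, never, old, rise, see, she, sing, sleep, slowly, some, stand, tell, town, true, white, why}
V = 37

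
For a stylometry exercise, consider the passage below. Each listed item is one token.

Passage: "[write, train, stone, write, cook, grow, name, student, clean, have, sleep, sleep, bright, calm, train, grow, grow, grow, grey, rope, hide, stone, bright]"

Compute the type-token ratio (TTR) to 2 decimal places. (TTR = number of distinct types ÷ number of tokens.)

0.65

N = 23 tokens, V = 15 types.
TTR = V / N = 15 / 23 = 0.65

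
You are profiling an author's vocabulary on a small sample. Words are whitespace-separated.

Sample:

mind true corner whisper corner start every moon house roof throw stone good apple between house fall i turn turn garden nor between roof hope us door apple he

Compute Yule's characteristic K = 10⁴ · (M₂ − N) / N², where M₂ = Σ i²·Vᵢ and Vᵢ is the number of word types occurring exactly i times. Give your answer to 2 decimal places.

142.69

Frequencies: corner:2, house:2, roof:2, apple:2, between:2, turn:2, mind:1, true:1, whisper:1, start:1, every:1, moon:1, throw:1, stone:1, good:1, fall:1, i:1, garden:1, nor:1, hope:1, … (3 more, each freq 1)
N = 29. Frequency spectrum: V_1=17, V_2=6
M₂ = 1²·17 + 2²·6 = 41
K = 10000 × (41 − 29) / 29² = 142.69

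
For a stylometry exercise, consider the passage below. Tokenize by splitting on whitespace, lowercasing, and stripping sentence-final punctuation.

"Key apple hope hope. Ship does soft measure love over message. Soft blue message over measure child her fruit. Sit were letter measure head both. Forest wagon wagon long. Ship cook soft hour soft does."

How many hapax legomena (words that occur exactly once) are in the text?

Frequencies: soft:4, measure:3, hope:2, ship:2, does:2, over:2, message:2, wagon:2, key:1, apple:1, love:1, blue:1, child:1, her:1, fruit:1, sit:1, were:1, letter:1, head:1, both:1, … (4 more, each freq 1)
Hapax (freq=1): apple, blue, both, child, cook, forest, fruit, head, her, hour, key, letter, long, love, sit, were

16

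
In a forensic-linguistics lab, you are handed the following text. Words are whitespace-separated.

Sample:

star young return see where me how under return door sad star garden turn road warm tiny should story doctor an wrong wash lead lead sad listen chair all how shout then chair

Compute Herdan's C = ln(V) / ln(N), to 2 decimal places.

0.94

N = 33, V = 27.
ln(V) = 3.295837, ln(N) = 3.496508
C = 3.295837 / 3.496508 = 0.94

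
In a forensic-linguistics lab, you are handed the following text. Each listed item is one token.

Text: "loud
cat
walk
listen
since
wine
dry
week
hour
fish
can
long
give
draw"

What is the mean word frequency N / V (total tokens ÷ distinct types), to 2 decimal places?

N = 14 tokens, V = 14 types.
Mean frequency = N / V = 14 / 14 = 1.00

1.00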